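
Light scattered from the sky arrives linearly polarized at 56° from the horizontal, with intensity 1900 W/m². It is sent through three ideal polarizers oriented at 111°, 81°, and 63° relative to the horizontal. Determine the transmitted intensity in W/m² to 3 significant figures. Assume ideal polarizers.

I ≈ 424 W/m²

I₁ = 1900 W/m² · cos²(55°) = 625.1 W/m².
I₂ = I₁ · cos²(30°) = 625.1 · 0.75 = 468.8 W/m².
I₃ = I₂ · cos²(18°) = 468.8 · 0.9045 = 424 W/m².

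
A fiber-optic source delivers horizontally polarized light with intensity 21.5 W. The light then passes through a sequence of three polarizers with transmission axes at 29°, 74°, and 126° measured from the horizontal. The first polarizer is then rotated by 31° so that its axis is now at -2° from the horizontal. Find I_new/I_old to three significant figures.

Before rotation:
By Malus's law, I₁ = I₀ cos²(29° − 0°) = I₀ cos²(29°) = 0.765 I₀.
I₂ = I₁ cos²(74° − 29°) = 0.765 I₀ · cos²(45°) = 0.3825 I₀.
I₃ = I₂ cos²(126° − 74°) = 0.3825 I₀ · cos²(52°) = 0.145 I₀.
After rotation:
I₁ = I₀ cos²(-2° − 0°) = I₀ cos²(2°) = 0.9988 I₀.
I₂ = I₁ cos²(74° + 2°) = 0.9988 I₀ · cos²(76°) = 0.05845 I₀.
I₃ = I₂ cos²(126° − 74°) = 0.05845 I₀ · cos²(52°) = 0.02216 I₀.
Ratio = 0.02216 / 0.145 = 0.1528.

I_new/I_old ≈ 0.153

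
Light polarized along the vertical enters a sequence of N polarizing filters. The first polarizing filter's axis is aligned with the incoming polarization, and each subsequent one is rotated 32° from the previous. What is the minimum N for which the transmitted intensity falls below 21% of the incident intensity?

N = 6

First polarizer is aligned with the polarization: full transmission.
Each further stage multiplies by cos²(32°) = 0.7192.
After N polarizers: T = 0.7192^(N−1). Require T < 0.21 ⇒ N−1 > ln(0.21)/ln(0.7192) = 4.73, so N−1 ≥ 5 and N = 6.
Check: N=6 gives T = 0.1924 < 0.21; N=5 gives T = 0.2675.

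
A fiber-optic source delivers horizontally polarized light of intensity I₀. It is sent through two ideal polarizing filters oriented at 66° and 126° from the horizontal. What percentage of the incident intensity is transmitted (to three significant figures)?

I₁ = I₀ cos²(66° − 0°) = I₀ cos²(66°) = 0.1654 I₀.
I₂ = I₁ cos²(126° − 66°) = 0.1654 I₀ · cos²(60°) = 0.04136 I₀.
That is 4.136% of the incident intensity.

≈ 4.14%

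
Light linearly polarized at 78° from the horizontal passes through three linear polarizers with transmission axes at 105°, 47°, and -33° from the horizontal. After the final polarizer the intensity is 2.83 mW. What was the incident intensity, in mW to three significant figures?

I₀ ≈ 421 mW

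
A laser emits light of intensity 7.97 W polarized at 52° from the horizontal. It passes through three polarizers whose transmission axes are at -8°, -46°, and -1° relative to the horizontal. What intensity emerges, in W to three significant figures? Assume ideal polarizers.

I₁ = 7.97 W · cos²(60°) = 1.993 W.
I₂ = I₁ · cos²(38°) = 1.993 · 0.621 = 1.237 W.
I₃ = I₂ · cos²(45°) = 1.237 · 0.5 = 0.6186 W.

I ≈ 0.619 W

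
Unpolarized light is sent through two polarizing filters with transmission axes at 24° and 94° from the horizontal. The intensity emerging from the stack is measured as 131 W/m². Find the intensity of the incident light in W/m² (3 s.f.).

I₀ ≈ 2240 W/m²

Unpolarized light through the first polarizer → I₁ = ½ I₀, now polarized at 24°.
I₂ = I₁ cos²(94° − 24°) = 0.5 I₀ · cos²(70°) = 0.05849 I₀.
So 131 W/m² = 0.05849 I₀, giving I₀ = 131/0.05849 = 2240 W/m².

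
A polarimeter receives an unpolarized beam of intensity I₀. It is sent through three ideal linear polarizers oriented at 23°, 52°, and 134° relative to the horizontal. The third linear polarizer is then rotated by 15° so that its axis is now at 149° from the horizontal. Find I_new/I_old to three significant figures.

I_new/I_old ≈ 0.767

Before rotation:
Unpolarized light through the first polarizer → I₁ = ½ I₀, now polarized at 23°.
I₂ = I₁ cos²(52° − 23°) = 0.5 I₀ · cos²(29°) = 0.3825 I₀.
I₃ = I₂ cos²(134° − 52°) = 0.3825 I₀ · cos²(82°) = 0.007408 I₀.
After rotation:
Unpolarized light through the first polarizer → I₁ = ½ I₀, now polarized at 23°.
I₂ = I₁ cos²(52° − 23°) = 0.5 I₀ · cos²(29°) = 0.3825 I₀.
Angle between axes 2 and 3: 83°. I₃ = 0.3825 I₀ · cos²(83°) = 0.005681 I₀.
Ratio = 0.005681 / 0.007408 = 0.7668.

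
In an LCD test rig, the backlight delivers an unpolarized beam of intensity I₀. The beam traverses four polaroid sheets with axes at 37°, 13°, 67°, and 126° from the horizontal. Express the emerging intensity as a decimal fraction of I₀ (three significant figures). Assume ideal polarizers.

Unpolarized light through the first polarizer → I₁ = ½ I₀, now polarized at 37°.
I₂ = I₁ cos²(13° − 37°) = 0.5 I₀ · cos²(24°) = 0.4173 I₀.
I₃ = I₂ cos²(67° − 13°) = 0.4173 I₀ · cos²(54°) = 0.1442 I₀.
I₄ = I₃ cos²(126° − 67°) = 0.1442 I₀ · cos²(59°) = 0.03824 I₀.
Transmitted fraction = 0.03824.

≈ 0.0382 I₀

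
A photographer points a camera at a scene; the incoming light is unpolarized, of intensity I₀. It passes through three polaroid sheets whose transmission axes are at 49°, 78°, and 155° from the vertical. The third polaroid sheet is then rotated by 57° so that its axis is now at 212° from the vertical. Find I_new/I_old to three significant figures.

Before rotation:
Unpolarized light through the first polarizer → I₁ = ½ I₀, now polarized at 49°.
I₂ = I₁ cos²(78° − 49°) = 0.5 I₀ · cos²(29°) = 0.3825 I₀.
I₃ = I₂ cos²(155° − 78°) = 0.3825 I₀ · cos²(77°) = 0.01935 I₀.
After rotation:
Unpolarized light through the first polarizer → I₁ = ½ I₀, now polarized at 49°.
I₂ = I₁ cos²(78° − 49°) = 0.5 I₀ · cos²(29°) = 0.3825 I₀.
Angle between axes 2 and 3: 46°. I₃ = 0.3825 I₀ · cos²(46°) = 0.1846 I₀.
Ratio = 0.1846 / 0.01935 = 9.536.

I_new/I_old ≈ 9.54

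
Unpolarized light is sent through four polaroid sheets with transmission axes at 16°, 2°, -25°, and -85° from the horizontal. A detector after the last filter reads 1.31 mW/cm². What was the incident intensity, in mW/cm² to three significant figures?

Unpolarized light through the first polarizer → I₁ = ½ I₀, now polarized at 16°.
I₂ = I₁ cos²(2° − 16°) = 0.5 I₀ · cos²(14°) = 0.4707 I₀.
I₃ = I₂ cos²(-25° − 2°) = 0.4707 I₀ · cos²(27°) = 0.3737 I₀.
I₄ = I₃ cos²(-85° + 25°) = 0.3737 I₀ · cos²(60°) = 0.09343 I₀.
So 1.31 mW/cm² = 0.09343 I₀, giving I₀ = 1.31/0.09343 = 14.02 mW/cm².

I₀ ≈ 14.0 mW/cm²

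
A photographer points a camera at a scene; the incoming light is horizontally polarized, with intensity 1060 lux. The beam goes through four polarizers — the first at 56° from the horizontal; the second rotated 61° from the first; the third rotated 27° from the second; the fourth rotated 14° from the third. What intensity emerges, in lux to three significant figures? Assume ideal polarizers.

I ≈ 58.2 lux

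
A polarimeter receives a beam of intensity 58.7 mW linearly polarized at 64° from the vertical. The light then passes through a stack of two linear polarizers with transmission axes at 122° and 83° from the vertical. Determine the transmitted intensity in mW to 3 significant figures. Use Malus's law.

By Malus's law, I₁ = 58.7 mW · cos²(58°) = 16.48 mW.
I₂ = I₁ · cos²(39°) = 16.48 · 0.604 = 9.955 mW.

I ≈ 9.96 mW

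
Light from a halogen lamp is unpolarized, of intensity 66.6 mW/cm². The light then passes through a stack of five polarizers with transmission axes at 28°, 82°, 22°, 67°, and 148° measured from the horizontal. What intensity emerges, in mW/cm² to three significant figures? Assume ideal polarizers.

Unpolarized light through the first polarizer → I₁ = 66.6 mW/cm²/2 = 33.3 mW/cm², polarized at 28°.
I₂ = I₁ · cos²(54°) = 33.3 · 0.3455 = 11.5 mW/cm².
I₃ = I₂ · cos²(60°) = 11.5 · 0.25 = 2.876 mW/cm².
I₄ = I₃ · cos²(45°) = 2.876 · 0.5 = 1.438 mW/cm².
I₅ = I₄ · cos²(81°) = 1.438 · 0.02447 = 0.03519 mW/cm².

I ≈ 0.0352 mW/cm²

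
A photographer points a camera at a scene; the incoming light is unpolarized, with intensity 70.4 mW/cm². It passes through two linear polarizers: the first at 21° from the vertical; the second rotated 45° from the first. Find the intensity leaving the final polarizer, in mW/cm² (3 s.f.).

I ≈ 17.6 mW/cm²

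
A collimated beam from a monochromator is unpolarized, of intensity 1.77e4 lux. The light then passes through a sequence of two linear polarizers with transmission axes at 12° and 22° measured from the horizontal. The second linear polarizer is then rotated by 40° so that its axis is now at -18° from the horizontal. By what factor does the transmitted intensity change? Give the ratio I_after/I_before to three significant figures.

Before rotation:
Unpolarized light through the first polarizer → I₁ = ½ I₀, now polarized at 12°.
I₂ = I₁ cos²(22° − 12°) = 0.5 I₀ · cos²(10°) = 0.4849 I₀.
After rotation:
Unpolarized light through the first polarizer → I₁ = ½ I₀, now polarized at 12°.
I₂ = I₁ cos²(-18° − 12°) = 0.5 I₀ · cos²(30°) = 0.375 I₀.
Ratio = 0.375 / 0.4849 = 0.7733.

I_new/I_old ≈ 0.773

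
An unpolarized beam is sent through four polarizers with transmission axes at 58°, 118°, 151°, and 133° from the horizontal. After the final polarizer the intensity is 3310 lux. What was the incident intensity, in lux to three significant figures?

Unpolarized light through the first polarizer → I₁ = ½ I₀, now polarized at 58°.
I₂ = I₁ cos²(118° − 58°) = 0.5 I₀ · cos²(60°) = 0.125 I₀.
I₃ = I₂ cos²(151° − 118°) = 0.125 I₀ · cos²(33°) = 0.08792 I₀.
I₄ = I₃ cos²(133° − 151°) = 0.08792 I₀ · cos²(18°) = 0.07953 I₀.
So 3310 lux = 0.07953 I₀, giving I₀ = 3310/0.07953 = 4.162e+04 lux.

I₀ ≈ 4.16e4 lux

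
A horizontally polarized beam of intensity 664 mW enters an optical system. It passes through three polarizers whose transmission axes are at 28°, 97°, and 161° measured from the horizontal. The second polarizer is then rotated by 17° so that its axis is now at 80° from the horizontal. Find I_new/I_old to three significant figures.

I_new/I_old ≈ 0.376

Before rotation:
I₁ = I₀ cos²(28° − 0°) = I₀ cos²(28°) = 0.7796 I₀.
I₂ = I₁ cos²(97° − 28°) = 0.7796 I₀ · cos²(69°) = 0.1001 I₀.
I₃ = I₂ cos²(161° − 97°) = 0.1001 I₀ · cos²(64°) = 0.01924 I₀.
After rotation:
I₁ = I₀ cos²(28° − 0°) = I₀ cos²(28°) = 0.7796 I₀.
I₂ = I₁ cos²(80° − 28°) = 0.7796 I₀ · cos²(52°) = 0.2955 I₀.
I₃ = I₂ cos²(161° − 80°) = 0.2955 I₀ · cos²(81°) = 0.007231 I₀.
Ratio = 0.007231 / 0.01924 = 0.3758.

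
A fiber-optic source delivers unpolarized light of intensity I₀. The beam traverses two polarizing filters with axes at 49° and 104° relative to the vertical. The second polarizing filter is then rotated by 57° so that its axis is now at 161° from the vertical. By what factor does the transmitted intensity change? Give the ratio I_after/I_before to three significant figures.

I_new/I_old ≈ 0.427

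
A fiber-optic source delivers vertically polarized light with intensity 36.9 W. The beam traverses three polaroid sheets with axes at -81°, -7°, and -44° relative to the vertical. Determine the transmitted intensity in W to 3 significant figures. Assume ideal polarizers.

By Malus's law, I₁ = 36.9 W · cos²(81°) = 0.903 W.
I₂ = I₁ · cos²(74°) = 0.903 · 0.07598 = 0.06861 W.
I₃ = I₂ · cos²(37°) = 0.06861 · 0.6378 = 0.04376 W.

I ≈ 0.0438 W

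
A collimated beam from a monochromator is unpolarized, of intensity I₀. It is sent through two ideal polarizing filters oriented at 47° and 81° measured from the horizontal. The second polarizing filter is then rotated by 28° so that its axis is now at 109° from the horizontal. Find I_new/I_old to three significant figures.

Before rotation:
Unpolarized light through the first polarizer → I₁ = ½ I₀, now polarized at 47°.
I₂ = I₁ cos²(81° − 47°) = 0.5 I₀ · cos²(34°) = 0.3437 I₀.
After rotation:
Unpolarized light through the first polarizer → I₁ = ½ I₀, now polarized at 47°.
I₂ = I₁ cos²(109° − 47°) = 0.5 I₀ · cos²(62°) = 0.1102 I₀.
Ratio = 0.1102 / 0.3437 = 0.3207.

I_new/I_old ≈ 0.321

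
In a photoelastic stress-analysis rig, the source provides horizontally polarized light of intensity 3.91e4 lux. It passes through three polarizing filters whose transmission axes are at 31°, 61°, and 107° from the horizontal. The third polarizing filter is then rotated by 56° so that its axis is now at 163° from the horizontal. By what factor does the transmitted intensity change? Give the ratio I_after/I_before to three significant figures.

Before rotation:
I₁ = I₀ cos²(31° − 0°) = I₀ cos²(31°) = 0.7347 I₀.
I₂ = I₁ cos²(61° − 31°) = 0.7347 I₀ · cos²(30°) = 0.5511 I₀.
I₃ = I₂ cos²(107° − 61°) = 0.5511 I₀ · cos²(46°) = 0.2659 I₀.
After rotation:
I₁ = I₀ cos²(31° − 0°) = I₀ cos²(31°) = 0.7347 I₀.
I₂ = I₁ cos²(61° − 31°) = 0.7347 I₀ · cos²(30°) = 0.5511 I₀.
Angle between axes 2 and 3: 78°. I₃ = 0.5511 I₀ · cos²(78°) = 0.02382 I₀.
Ratio = 0.02382 / 0.2659 = 0.08958.

I_new/I_old ≈ 0.0896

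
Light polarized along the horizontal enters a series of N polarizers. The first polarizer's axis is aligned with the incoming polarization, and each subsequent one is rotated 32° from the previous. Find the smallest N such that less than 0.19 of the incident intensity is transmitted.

N = 7

First polarizer is aligned with the polarization: full transmission.
Each further stage multiplies by cos²(32°) = 0.7192.
After N polarizers: T = 0.7192^(N−1). Require T < 0.19 ⇒ N−1 > ln(0.19)/ln(0.7192) = 5.04, so N−1 ≥ 6 and N = 7.
Check: N=7 gives T = 0.1384 < 0.19; N=6 gives T = 0.1924.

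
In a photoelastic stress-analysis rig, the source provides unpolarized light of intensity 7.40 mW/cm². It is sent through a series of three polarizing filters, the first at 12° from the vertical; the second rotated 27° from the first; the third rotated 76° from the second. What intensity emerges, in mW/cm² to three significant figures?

Unpolarized light through the first polarizer → I₁ = 7.40 mW/cm²/2 = 3.7 mW/cm², polarized at 12°.
I₂ = I₁ · cos²(27°) = 3.7 · 0.7939 = 2.937 mW/cm².
I₃ = I₂ · cos²(76°) = 2.937 · 0.05853 = 0.1719 mW/cm².

I ≈ 0.172 mW/cm²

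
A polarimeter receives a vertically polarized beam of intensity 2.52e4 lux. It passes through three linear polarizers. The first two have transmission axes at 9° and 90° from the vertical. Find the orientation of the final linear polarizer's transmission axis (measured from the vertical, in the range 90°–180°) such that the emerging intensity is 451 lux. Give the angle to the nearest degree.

θ ≈ 120°

By Malus's law, I₁ = I₀ cos²(9° − 0°) = I₀ cos²(9°) = 0.9755 I₀.
I₂ = I₁ cos²(90° − 9°) = 0.9755 I₀ · cos²(81°) = 0.02387 I₀.
Target fraction: 451 / 2.52e4 lux = 0.0179 of I₀.
Need I₃/I₀ = 0.0179, so cos²(θ − 90°) = 0.0179 / 0.02387 = 0.7497.
θ − 90° = arccos(√0.7497) = 30.0°, giving θ ≈ 90 + 30.0 = 120.0°.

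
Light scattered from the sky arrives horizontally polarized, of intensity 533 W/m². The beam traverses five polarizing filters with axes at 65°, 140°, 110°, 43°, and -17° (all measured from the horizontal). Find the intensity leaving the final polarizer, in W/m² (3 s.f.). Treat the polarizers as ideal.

I₁ = 533 W/m² · cos²(65°) = 95.2 W/m².
I₂ = I₁ · cos²(75°) = 95.2 · 0.06699 = 6.377 W/m².
I₃ = I₂ · cos²(30°) = 6.377 · 0.75 = 4.783 W/m².
I₄ = I₃ · cos²(67°) = 4.783 · 0.1527 = 0.7302 W/m².
I₅ = I₄ · cos²(60°) = 0.7302 · 0.25 = 0.1825 W/m².

I ≈ 0.183 W/m²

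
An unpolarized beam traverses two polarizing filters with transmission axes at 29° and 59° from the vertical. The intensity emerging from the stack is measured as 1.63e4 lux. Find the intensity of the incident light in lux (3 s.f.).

Unpolarized light through the first polarizer → I₁ = ½ I₀, now polarized at 29°.
I₂ = I₁ cos²(59° − 29°) = 0.5 I₀ · cos²(30°) = 0.375 I₀.
So 1.63e4 lux = 0.375 I₀, giving I₀ = 1.63e4/0.375 = 4.347e+04 lux.

I₀ ≈ 4.35e4 lux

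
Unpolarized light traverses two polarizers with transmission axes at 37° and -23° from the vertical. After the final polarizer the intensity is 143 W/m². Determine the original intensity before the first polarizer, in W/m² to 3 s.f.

Unpolarized light through the first polarizer → I₁ = ½ I₀, now polarized at 37°.
I₂ = I₁ cos²(-23° − 37°) = 0.5 I₀ · cos²(60°) = 0.125 I₀.
So 143 W/m² = 0.125 I₀, giving I₀ = 143/0.125 = 1144 W/m².

I₀ ≈ 1140 W/m²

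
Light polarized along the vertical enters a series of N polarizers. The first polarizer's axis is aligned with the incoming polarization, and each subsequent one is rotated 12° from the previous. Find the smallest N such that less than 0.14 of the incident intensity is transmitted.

N = 46

First polarizer is aligned with the polarization: full transmission.
Each further stage multiplies by cos²(12°) = 0.9568.
After N polarizers: T = 0.9568^(N−1). Require T < 0.14 ⇒ N−1 > ln(0.14)/ln(0.9568) = 44.49, so N−1 ≥ 45 and N = 46.
Check: N=46 gives T = 0.1369 < 0.14; N=45 gives T = 0.1431.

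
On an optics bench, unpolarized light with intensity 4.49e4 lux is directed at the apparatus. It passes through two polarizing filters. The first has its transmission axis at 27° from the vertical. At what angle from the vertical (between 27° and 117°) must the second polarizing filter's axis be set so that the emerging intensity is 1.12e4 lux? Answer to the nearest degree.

Unpolarized light through the first polarizer → I₁ = ½ I₀, now polarized at 27°.
Target fraction: 1.12e4 / 4.49e4 lux = 0.2494 of I₀.
Need I₂/I₀ = 0.2494, so cos²(θ − 27°) = 0.2494 / 0.5 = 0.4989.
θ − 27° = arccos(√0.4989) = 45.1°, giving θ ≈ 27 + 45.1 = 72.1°.

θ ≈ 72°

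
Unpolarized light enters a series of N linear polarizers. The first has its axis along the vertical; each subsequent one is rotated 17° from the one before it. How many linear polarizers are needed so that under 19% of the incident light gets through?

First polarizer halves the unpolarized light: factor 1/2.
Each further stage multiplies by cos²(17°) = 0.9145.
After N polarizers: T = 0.5·0.9145^(N−1). Require T < 0.19 ⇒ N−1 > ln(0.19/0.5)/ln(0.9145) = 10.83, so N−1 ≥ 11 and N = 12.
Check: N=12 gives T = 0.1871 < 0.19; N=11 gives T = 0.2046.

N = 12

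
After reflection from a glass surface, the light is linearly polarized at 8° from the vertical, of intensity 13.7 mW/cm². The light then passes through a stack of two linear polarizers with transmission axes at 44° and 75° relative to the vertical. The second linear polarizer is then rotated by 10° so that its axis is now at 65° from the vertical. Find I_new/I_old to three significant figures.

Before rotation:
I₁ = I₀ cos²(44° − 8°) = I₀ cos²(36°) = 0.6545 I₀.
I₂ = I₁ cos²(75° − 44°) = 0.6545 I₀ · cos²(31°) = 0.4809 I₀.
After rotation:
I₁ = I₀ cos²(44° − 8°) = I₀ cos²(36°) = 0.6545 I₀.
I₂ = I₁ cos²(65° − 44°) = 0.6545 I₀ · cos²(21°) = 0.5705 I₀.
Ratio = 0.5705 / 0.4809 = 1.186.

I_new/I_old ≈ 1.19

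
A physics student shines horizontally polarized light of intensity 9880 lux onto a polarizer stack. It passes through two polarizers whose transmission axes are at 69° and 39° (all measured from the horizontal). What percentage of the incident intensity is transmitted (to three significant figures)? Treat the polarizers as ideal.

≈ 9.63%

I₁ = 9880 lux · cos²(69°) = 1269 lux.
I₂ = I₁ · cos²(30°) = 1269 · 0.75 = 951.6 lux.
That is 9.632% of the incident intensity.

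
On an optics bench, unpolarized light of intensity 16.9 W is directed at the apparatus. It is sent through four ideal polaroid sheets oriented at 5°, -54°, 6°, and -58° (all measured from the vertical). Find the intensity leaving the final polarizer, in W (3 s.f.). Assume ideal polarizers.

I ≈ 0.108 W

Unpolarized light through the first polarizer → I₁ = 16.9 W/2 = 8.45 W, polarized at 5°.
I₂ = I₁ · cos²(59°) = 8.45 · 0.2653 = 2.241 W.
I₃ = I₂ · cos²(60°) = 2.241 · 0.25 = 0.5604 W.
I₄ = I₃ · cos²(64°) = 0.5604 · 0.1922 = 0.1077 W.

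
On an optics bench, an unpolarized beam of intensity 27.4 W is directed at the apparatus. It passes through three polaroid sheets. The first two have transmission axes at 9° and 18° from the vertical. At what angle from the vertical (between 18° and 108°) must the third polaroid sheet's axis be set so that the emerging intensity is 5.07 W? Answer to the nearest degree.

Unpolarized light through the first polarizer → I₁ = ½ I₀, now polarized at 9°.
I₂ = I₁ cos²(18° − 9°) = 0.5 I₀ · cos²(9°) = 0.4878 I₀.
Target fraction: 5.07 / 27.4 W = 0.185 of I₀.
Need I₃/I₀ = 0.185, so cos²(θ − 18°) = 0.185 / 0.4878 = 0.3794.
θ − 18° = arccos(√0.3794) = 52.0°, giving θ ≈ 18 + 52.0 = 70.0°.

θ ≈ 70°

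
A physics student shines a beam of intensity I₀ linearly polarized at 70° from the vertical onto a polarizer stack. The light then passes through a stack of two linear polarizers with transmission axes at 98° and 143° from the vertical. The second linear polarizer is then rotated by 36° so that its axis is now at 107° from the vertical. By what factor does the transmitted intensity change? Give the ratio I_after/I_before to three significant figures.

Before rotation:
By Malus's law, I₁ = I₀ cos²(98° − 70°) = I₀ cos²(28°) = 0.7796 I₀.
I₂ = I₁ cos²(143° − 98°) = 0.7796 I₀ · cos²(45°) = 0.3898 I₀.
After rotation:
I₁ = I₀ cos²(98° − 70°) = I₀ cos²(28°) = 0.7796 I₀.
I₂ = I₁ cos²(107° − 98°) = 0.7796 I₀ · cos²(9°) = 0.7605 I₀.
Ratio = 0.7605 / 0.3898 = 1.951.

I_new/I_old ≈ 1.95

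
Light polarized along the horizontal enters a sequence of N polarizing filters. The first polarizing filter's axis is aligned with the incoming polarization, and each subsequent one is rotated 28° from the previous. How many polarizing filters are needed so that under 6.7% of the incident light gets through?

N = 12

First polarizer is aligned with the polarization: full transmission.
Each further stage multiplies by cos²(28°) = 0.7796.
After N polarizers: T = 0.7796^(N−1). Require T < 0.067 ⇒ N−1 > ln(0.067)/ln(0.7796) = 10.86, so N−1 ≥ 11 and N = 12.
Check: N=12 gives T = 0.06465 < 0.067; N=11 gives T = 0.08293.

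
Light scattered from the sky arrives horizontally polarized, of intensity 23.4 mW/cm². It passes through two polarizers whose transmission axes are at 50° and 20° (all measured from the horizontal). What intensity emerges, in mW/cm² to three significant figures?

I₁ = 23.4 mW/cm² · cos²(50°) = 9.668 mW/cm².
I₂ = I₁ · cos²(30°) = 9.668 · 0.75 = 7.251 mW/cm².

I ≈ 7.25 mW/cm²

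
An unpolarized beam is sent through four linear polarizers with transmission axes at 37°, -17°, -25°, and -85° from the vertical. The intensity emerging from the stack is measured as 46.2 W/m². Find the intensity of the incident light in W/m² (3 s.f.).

Unpolarized light through the first polarizer → I₁ = ½ I₀, now polarized at 37°.
I₂ = I₁ cos²(-17° − 37°) = 0.5 I₀ · cos²(54°) = 0.1727 I₀.
I₃ = I₂ cos²(-25° + 17°) = 0.1727 I₀ · cos²(8°) = 0.1694 I₀.
I₄ = I₃ cos²(-85° + 25°) = 0.1694 I₀ · cos²(60°) = 0.04235 I₀.
So 46.2 W/m² = 0.04235 I₀, giving I₀ = 46.2/0.04235 = 1091 W/m².

I₀ ≈ 1090 W/m²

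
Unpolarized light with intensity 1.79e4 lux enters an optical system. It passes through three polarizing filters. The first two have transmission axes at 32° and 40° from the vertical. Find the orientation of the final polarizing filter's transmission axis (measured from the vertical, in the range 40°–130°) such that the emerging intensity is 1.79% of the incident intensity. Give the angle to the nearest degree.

θ ≈ 119°

Unpolarized light through the first polarizer → I₁ = ½ I₀, now polarized at 32°.
I₂ = I₁ cos²(40° − 32°) = 0.5 I₀ · cos²(8°) = 0.4903 I₀.
Need I₃/I₀ = 0.0179, so cos²(θ − 40°) = 0.0179 / 0.4903 = 0.03651.
θ − 40° = arccos(√0.03651) = 79.0°, giving θ ≈ 40 + 79.0 = 119.0°.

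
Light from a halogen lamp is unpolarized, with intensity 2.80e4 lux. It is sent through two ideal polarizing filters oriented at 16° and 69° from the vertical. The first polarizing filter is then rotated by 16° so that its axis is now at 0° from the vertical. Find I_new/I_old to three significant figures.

I_new/I_old ≈ 0.355

Before rotation:
Unpolarized light through the first polarizer → I₁ = ½ I₀, now polarized at 16°.
I₂ = I₁ cos²(69° − 16°) = 0.5 I₀ · cos²(53°) = 0.1811 I₀.
After rotation:
Unpolarized light through the first polarizer → I₁ = ½ I₀, now polarized at 0°.
I₂ = I₁ cos²(69° − 0°) = 0.5 I₀ · cos²(69°) = 0.06421 I₀.
Ratio = 0.06421 / 0.1811 = 0.3546.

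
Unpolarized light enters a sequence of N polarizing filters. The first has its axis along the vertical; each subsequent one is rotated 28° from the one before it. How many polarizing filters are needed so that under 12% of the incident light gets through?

N = 7

First polarizer halves the unpolarized light: factor 1/2.
Each further stage multiplies by cos²(28°) = 0.7796.
After N polarizers: T = 0.5·0.7796^(N−1). Require T < 0.12 ⇒ N−1 > ln(0.12/0.5)/ln(0.7796) = 5.73, so N−1 ≥ 6 and N = 7.
Check: N=7 gives T = 0.1123 < 0.12; N=6 gives T = 0.144.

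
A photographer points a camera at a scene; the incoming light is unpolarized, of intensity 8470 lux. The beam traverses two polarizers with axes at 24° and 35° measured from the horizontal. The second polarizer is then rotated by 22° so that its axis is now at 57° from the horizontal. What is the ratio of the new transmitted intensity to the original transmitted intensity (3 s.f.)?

I_new/I_old ≈ 0.730

Before rotation:
Unpolarized light through the first polarizer → I₁ = ½ I₀, now polarized at 24°.
I₂ = I₁ cos²(35° − 24°) = 0.5 I₀ · cos²(11°) = 0.4818 I₀.
After rotation:
Unpolarized light through the first polarizer → I₁ = ½ I₀, now polarized at 24°.
I₂ = I₁ cos²(57° − 24°) = 0.5 I₀ · cos²(33°) = 0.3517 I₀.
Ratio = 0.3517 / 0.4818 = 0.7299.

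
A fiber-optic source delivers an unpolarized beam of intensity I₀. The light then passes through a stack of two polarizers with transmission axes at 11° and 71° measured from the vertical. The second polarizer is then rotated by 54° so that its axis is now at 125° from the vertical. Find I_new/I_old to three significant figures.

I_new/I_old ≈ 0.662

Before rotation:
Unpolarized light through the first polarizer → I₁ = ½ I₀, now polarized at 11°.
I₂ = I₁ cos²(71° − 11°) = 0.5 I₀ · cos²(60°) = 0.125 I₀.
After rotation:
Unpolarized light through the first polarizer → I₁ = ½ I₀, now polarized at 11°.
Angle between axes 1 and 2: 66°. I₂ = 0.5 I₀ · cos²(66°) = 0.08272 I₀.
Ratio = 0.08272 / 0.125 = 0.6617.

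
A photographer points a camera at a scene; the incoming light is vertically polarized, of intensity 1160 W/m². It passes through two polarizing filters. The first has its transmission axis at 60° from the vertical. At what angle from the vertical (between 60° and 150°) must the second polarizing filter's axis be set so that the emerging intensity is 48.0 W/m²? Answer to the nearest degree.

By Malus's law, I₁ = I₀ cos²(60° − 0°) = I₀ cos²(60°) = 0.25 I₀.
Target fraction: 48.0 / 1160 W/m² = 0.04138 of I₀.
Need I₂/I₀ = 0.04138, so cos²(θ − 60°) = 0.04138 / 0.25 = 0.1655.
θ − 60° = arccos(√0.1655) = 66.0°, giving θ ≈ 60 + 66.0 = 126.0°.

θ ≈ 126°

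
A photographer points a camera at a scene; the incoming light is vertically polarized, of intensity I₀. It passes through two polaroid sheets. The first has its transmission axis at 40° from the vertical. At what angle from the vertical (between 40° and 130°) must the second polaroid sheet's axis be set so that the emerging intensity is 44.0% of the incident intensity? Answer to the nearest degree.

θ ≈ 70°

By Malus's law, I₁ = I₀ cos²(40° − 0°) = I₀ cos²(40°) = 0.5868 I₀.
Need I₂/I₀ = 0.44, so cos²(θ − 40°) = 0.44 / 0.5868 = 0.7498.
θ − 40° = arccos(√0.7498) = 30.0°, giving θ ≈ 40 + 30.0 = 70.0°.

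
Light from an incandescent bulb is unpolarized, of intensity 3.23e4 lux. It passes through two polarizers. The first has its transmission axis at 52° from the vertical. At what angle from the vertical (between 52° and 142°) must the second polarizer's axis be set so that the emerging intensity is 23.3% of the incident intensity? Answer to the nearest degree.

θ ≈ 99°

Unpolarized light through the first polarizer → I₁ = ½ I₀, now polarized at 52°.
Need I₂/I₀ = 0.233, so cos²(θ − 52°) = 0.233 / 0.5 = 0.466.
θ − 52° = arccos(√0.466) = 46.9°, giving θ ≈ 52 + 46.9 = 98.9°.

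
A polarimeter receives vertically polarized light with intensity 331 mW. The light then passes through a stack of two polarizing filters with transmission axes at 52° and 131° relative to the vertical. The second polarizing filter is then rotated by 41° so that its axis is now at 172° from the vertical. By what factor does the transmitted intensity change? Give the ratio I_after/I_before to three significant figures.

I_new/I_old ≈ 6.87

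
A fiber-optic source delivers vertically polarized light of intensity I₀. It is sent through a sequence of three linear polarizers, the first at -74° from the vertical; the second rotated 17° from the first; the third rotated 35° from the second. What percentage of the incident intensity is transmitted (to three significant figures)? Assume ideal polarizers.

≈ 4.66%

I₁ = I₀ cos²(-74° − 0°) = I₀ cos²(74°) = 0.07598 I₀.
I₂ = I₁ cos²(17°) = 0.07598 · 0.9145 I₀ = 0.06948 I₀.
I₃ = I₂ cos²(35°) = 0.06948 · 0.671 I₀ = 0.04662 I₀.
That is 4.662% of the incident intensity.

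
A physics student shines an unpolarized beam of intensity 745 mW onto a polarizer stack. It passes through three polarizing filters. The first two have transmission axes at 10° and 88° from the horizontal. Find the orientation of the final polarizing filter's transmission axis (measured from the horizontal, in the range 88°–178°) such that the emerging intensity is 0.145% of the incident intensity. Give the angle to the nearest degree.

θ ≈ 163°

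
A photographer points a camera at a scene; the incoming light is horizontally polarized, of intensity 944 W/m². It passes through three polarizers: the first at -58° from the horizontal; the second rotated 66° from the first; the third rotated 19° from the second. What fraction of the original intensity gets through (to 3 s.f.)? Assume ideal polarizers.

I/I₀ ≈ 0.0415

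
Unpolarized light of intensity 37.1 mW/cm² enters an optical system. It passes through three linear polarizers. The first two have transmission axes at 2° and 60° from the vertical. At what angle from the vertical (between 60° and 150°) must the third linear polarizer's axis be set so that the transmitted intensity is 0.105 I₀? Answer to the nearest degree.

θ ≈ 90°

Unpolarized light through the first polarizer → I₁ = ½ I₀, now polarized at 2°.
I₂ = I₁ cos²(60° − 2°) = 0.5 I₀ · cos²(58°) = 0.1404 I₀.
Need I₃/I₀ = 0.105, so cos²(θ − 60°) = 0.105 / 0.1404 = 0.7478.
θ − 60° = arccos(√0.7478) = 30.1°, giving θ ≈ 60 + 30.1 = 90.1°.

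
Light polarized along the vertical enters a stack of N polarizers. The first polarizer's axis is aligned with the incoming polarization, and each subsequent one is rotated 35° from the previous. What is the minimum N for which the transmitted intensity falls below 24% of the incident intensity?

N = 5

First polarizer is aligned with the polarization: full transmission.
Each further stage multiplies by cos²(35°) = 0.671.
After N polarizers: T = 0.671^(N−1). Require T < 0.24 ⇒ N−1 > ln(0.24)/ln(0.671) = 3.58, so N−1 ≥ 4 and N = 5.
Check: N=5 gives T = 0.2027 < 0.24; N=4 gives T = 0.3021.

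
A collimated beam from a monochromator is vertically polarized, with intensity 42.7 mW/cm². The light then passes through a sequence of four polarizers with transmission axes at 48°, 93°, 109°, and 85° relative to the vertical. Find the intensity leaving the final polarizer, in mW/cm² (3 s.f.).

I ≈ 7.37 mW/cm²

By Malus's law, I₁ = 42.7 mW/cm² · cos²(48°) = 19.12 mW/cm².
I₂ = I₁ · cos²(45°) = 19.12 · 0.5 = 9.559 mW/cm².
I₃ = I₂ · cos²(16°) = 9.559 · 0.924 = 8.833 mW/cm².
I₄ = I₃ · cos²(24°) = 8.833 · 0.8346 = 7.372 mW/cm².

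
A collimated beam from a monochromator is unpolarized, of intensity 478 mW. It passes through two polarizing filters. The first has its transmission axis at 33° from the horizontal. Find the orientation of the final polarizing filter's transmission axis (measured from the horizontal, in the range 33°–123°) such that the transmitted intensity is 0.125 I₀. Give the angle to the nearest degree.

Unpolarized light through the first polarizer → I₁ = ½ I₀, now polarized at 33°.
Need I₂/I₀ = 0.125, so cos²(θ − 33°) = 0.125 / 0.5 = 0.25.
θ − 33° = arccos(√0.25) = 60.0°, giving θ ≈ 33 + 60.0 = 93.0°.

θ ≈ 93°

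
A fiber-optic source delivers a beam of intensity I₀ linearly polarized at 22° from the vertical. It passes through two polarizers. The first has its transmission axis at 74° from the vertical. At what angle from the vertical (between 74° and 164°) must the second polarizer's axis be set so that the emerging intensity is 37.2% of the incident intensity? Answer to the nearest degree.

θ ≈ 82°

I₁ = I₀ cos²(74° − 22°) = I₀ cos²(52°) = 0.379 I₀.
Need I₂/I₀ = 0.372, so cos²(θ − 74°) = 0.372 / 0.379 = 0.9814.
θ − 74° = arccos(√0.9814) = 7.8°, giving θ ≈ 74 + 7.8 = 81.8°.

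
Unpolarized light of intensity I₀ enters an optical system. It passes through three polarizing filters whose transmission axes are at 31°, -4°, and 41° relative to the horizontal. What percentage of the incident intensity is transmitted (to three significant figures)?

Unpolarized light through the first polarizer → I₁ = ½ I₀, now polarized at 31°.
I₂ = I₁ cos²(-4° − 31°) = 0.5 I₀ · cos²(35°) = 0.3355 I₀.
I₃ = I₂ cos²(41° + 4°) = 0.3355 I₀ · cos²(45°) = 0.1678 I₀.
That is 16.78% of the incident intensity.

≈ 16.8%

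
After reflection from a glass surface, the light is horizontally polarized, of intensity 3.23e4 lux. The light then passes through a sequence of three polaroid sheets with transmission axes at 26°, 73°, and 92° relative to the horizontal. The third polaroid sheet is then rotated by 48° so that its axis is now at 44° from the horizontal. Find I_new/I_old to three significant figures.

I_new/I_old ≈ 0.856

Before rotation:
By Malus's law, I₁ = I₀ cos²(26° − 0°) = I₀ cos²(26°) = 0.8078 I₀.
I₂ = I₁ cos²(73° − 26°) = 0.8078 I₀ · cos²(47°) = 0.3757 I₀.
I₃ = I₂ cos²(92° − 73°) = 0.3757 I₀ · cos²(19°) = 0.3359 I₀.
After rotation:
I₁ = I₀ cos²(26° − 0°) = I₀ cos²(26°) = 0.8078 I₀.
I₂ = I₁ cos²(73° − 26°) = 0.8078 I₀ · cos²(47°) = 0.3757 I₀.
I₃ = I₂ cos²(44° − 73°) = 0.3757 I₀ · cos²(29°) = 0.2874 I₀.
Ratio = 0.2874 / 0.3359 = 0.8557.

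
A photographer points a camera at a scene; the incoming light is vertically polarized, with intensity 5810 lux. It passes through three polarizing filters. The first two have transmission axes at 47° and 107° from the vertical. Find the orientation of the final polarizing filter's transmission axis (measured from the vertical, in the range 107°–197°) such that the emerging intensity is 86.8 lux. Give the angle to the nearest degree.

θ ≈ 176°

I₁ = I₀ cos²(47° − 0°) = I₀ cos²(47°) = 0.4651 I₀.
I₂ = I₁ cos²(107° − 47°) = 0.4651 I₀ · cos²(60°) = 0.1163 I₀.
Target fraction: 86.8 / 5810 lux = 0.01494 of I₀.
Need I₃/I₀ = 0.01494, so cos²(θ − 107°) = 0.01494 / 0.1163 = 0.1285.
θ − 107° = arccos(√0.1285) = 69.0°, giving θ ≈ 107 + 69.0 = 176.0°.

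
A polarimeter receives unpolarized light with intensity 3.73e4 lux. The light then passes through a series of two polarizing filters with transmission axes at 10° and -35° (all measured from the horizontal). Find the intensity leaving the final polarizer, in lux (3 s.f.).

Unpolarized light through the first polarizer → I₁ = 3.73e4 lux/2 = 1.865e+04 lux, polarized at 10°.
I₂ = I₁ · cos²(45°) = 1.865e+04 · 0.5 = 9325 lux.

I ≈ 9330 lux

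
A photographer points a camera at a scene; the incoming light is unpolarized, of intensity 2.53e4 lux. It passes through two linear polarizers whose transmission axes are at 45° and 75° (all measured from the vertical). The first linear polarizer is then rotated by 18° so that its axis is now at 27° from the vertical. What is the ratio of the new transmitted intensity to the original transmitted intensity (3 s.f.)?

I_new/I_old ≈ 0.597

Before rotation:
Unpolarized light through the first polarizer → I₁ = ½ I₀, now polarized at 45°.
I₂ = I₁ cos²(75° − 45°) = 0.5 I₀ · cos²(30°) = 0.375 I₀.
After rotation:
Unpolarized light through the first polarizer → I₁ = ½ I₀, now polarized at 27°.
I₂ = I₁ cos²(75° − 27°) = 0.5 I₀ · cos²(48°) = 0.2239 I₀.
Ratio = 0.2239 / 0.375 = 0.597.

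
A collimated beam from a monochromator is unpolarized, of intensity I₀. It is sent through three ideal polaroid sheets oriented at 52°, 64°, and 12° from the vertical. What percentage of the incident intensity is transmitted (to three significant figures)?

≈ 18.1%

Unpolarized light through the first polarizer → I₁ = ½ I₀, now polarized at 52°.
I₂ = I₁ cos²(64° − 52°) = 0.5 I₀ · cos²(12°) = 0.4784 I₀.
I₃ = I₂ cos²(12° − 64°) = 0.4784 I₀ · cos²(52°) = 0.1813 I₀.
That is 18.13% of the incident intensity.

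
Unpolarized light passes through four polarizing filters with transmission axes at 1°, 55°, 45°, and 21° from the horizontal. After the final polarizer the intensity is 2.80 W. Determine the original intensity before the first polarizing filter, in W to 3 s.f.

Unpolarized light through the first polarizer → I₁ = ½ I₀, now polarized at 1°.
I₂ = I₁ cos²(55° − 1°) = 0.5 I₀ · cos²(54°) = 0.1727 I₀.
I₃ = I₂ cos²(45° − 55°) = 0.1727 I₀ · cos²(10°) = 0.1675 I₀.
I₄ = I₃ cos²(21° − 45°) = 0.1675 I₀ · cos²(24°) = 0.1398 I₀.
So 2.80 W = 0.1398 I₀, giving I₀ = 2.80/0.1398 = 20.03 W.

I₀ ≈ 20.0 W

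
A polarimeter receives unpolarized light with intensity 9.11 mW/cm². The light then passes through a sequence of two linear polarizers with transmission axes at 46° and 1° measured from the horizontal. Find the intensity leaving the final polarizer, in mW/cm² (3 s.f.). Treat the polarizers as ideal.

I ≈ 2.28 mW/cm²

Unpolarized light through the first polarizer → I₁ = 9.11 mW/cm²/2 = 4.555 mW/cm², polarized at 46°.
I₂ = I₁ · cos²(45°) = 4.555 · 0.5 = 2.278 mW/cm².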